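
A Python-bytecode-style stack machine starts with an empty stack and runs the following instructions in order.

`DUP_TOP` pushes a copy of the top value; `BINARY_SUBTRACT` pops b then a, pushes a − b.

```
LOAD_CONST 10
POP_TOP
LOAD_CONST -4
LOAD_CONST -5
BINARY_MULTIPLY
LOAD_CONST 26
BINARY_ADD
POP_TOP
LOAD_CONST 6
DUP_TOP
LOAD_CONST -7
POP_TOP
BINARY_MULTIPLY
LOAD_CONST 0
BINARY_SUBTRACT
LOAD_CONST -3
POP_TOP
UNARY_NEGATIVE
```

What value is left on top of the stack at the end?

LOAD_CONST 10   : 10
POP_TOP         : (empty)
LOAD_CONST -4   : -4
LOAD_CONST -5   : -4 -5
BINARY_MULTIPLY : 20
LOAD_CONST 26   : 20 26
BINARY_ADD      : 46
POP_TOP         : (empty)
LOAD_CONST 6    : 6
DUP_TOP         : 6 6
LOAD_CONST -7   : 6 6 -7
POP_TOP         : 6 6
BINARY_MULTIPLY : 36
LOAD_CONST 0    : 36 0
BINARY_SUBTRACT : 36
LOAD_CONST -3   : 36 -3
POP_TOP         : 36
UNARY_NEGATIVE  : -36

-36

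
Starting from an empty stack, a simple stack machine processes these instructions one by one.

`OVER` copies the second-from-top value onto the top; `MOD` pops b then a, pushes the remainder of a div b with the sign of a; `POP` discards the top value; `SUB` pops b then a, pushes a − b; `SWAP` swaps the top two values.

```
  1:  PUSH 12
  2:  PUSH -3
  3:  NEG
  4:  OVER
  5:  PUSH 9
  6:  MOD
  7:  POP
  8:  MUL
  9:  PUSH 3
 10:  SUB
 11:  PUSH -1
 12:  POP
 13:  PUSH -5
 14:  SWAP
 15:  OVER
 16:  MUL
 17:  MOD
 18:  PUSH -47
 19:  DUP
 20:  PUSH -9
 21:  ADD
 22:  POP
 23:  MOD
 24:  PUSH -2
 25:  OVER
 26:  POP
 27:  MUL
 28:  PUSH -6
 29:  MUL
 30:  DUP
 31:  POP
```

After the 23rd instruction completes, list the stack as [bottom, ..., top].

[-5]

PUSH 12   [12]
PUSH -3   [12, -3]
NEG       [12, 3]
OVER      [12, 3, 12]
PUSH 9    [12, 3, 12, 9]
MOD       [12, 3, 3]
POP       [12, 3]
MUL       [36]
PUSH 3    [36, 3]
SUB       [33]
PUSH -1   [33, -1]
POP       [33]
PUSH -5   [33, -5]
SWAP      [-5, 33]
OVER      [-5, 33, -5]
MUL       [-5, -165]
MOD       [-5]
PUSH -47  [-5, -47]
DUP       [-5, -47, -47]
PUSH -9   [-5, -47, -47, -9]
ADD       [-5, -47, -56]
POP       [-5, -47]
MOD       [-5]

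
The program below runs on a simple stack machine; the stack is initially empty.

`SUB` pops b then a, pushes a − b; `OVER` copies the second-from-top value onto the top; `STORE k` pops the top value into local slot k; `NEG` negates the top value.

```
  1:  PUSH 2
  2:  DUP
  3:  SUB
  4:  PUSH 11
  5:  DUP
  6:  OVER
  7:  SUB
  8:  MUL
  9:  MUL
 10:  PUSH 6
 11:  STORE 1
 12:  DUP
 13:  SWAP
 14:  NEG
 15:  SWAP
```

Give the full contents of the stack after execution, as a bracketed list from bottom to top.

[0, 0]

PUSH 2   [2]
DUP      [2, 2]
SUB      [0]
PUSH 11  [0, 11]
DUP      [0, 11, 11]
OVER     [0, 11, 11, 11]
SUB      [0, 11, 0]
MUL      [0, 0]
MUL      [0]
PUSH 6   [0, 6]
STORE 1  [0]
DUP      [0, 0]
SWAP     [0, 0]
NEG      [0, 0]
SWAP     [0, 0]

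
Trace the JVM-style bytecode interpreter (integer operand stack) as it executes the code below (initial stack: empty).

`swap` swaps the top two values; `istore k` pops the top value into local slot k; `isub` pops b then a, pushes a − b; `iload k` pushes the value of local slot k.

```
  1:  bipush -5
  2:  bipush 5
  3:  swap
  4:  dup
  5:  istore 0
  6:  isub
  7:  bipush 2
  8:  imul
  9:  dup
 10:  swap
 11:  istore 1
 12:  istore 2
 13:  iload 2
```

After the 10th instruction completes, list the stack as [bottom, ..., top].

bipush -5 : [-5]
bipush 5  : [-5, 5]
swap      : [5, -5]
dup       : [5, -5, -5]
istore 0  : [5, -5]
isub      : [10]
bipush 2  : [10, 2]
imul      : [20]
dup       : [20, 20]
swap      : [20, 20]

[20, 20]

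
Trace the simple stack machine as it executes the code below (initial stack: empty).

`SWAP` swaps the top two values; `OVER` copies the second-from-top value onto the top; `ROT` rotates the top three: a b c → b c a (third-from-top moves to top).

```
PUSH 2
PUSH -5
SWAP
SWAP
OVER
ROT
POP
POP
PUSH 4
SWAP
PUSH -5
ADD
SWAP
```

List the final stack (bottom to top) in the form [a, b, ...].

PUSH 2   2
PUSH -5  2 -5
SWAP     -5 2
SWAP     2 -5
OVER     2 -5 2
ROT      -5 2 2
POP      -5 2
POP      -5
PUSH 4   -5 4
SWAP     4 -5
PUSH -5  4 -5 -5
ADD      4 -10
SWAP     -10 4

[-10, 4]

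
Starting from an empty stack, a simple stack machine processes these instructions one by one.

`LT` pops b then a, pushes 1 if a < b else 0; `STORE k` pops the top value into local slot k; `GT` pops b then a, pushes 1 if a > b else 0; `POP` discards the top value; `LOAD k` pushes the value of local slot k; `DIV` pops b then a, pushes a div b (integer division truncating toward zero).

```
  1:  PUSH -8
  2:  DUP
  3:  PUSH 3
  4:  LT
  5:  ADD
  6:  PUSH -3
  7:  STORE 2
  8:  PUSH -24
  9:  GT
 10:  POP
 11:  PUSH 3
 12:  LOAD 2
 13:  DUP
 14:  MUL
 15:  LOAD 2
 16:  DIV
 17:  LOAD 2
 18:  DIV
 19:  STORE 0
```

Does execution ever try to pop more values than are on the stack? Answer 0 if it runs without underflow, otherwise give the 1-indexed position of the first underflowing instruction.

PUSH -8  → [-8]
DUP      → [-8, -8]
PUSH 3   → [-8, -8, 3]
LT       → [-8, 1]
ADD      → [-7]
PUSH -3  → [-7, -3]
STORE 2  → [-7]
PUSH -24 → [-7, -24]
GT       → [1]
POP      → []
PUSH 3   → [3]
LOAD 2   → [3, -3]
DUP      → [3, -3, -3]
MUL      → [3, 9]
LOAD 2   → [3, 9, -3]
DIV      → [3, -3]
LOAD 2   → [3, -3, -3]
DIV      → [3, 1]
STORE 0  → [3]

0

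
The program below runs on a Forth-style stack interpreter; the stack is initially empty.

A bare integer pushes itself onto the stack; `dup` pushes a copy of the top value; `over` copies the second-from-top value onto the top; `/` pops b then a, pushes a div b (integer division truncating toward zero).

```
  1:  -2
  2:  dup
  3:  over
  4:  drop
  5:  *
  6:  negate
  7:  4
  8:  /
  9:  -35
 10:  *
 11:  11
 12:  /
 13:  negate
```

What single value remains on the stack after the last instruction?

-2     -> [-2]
dup    -> [-2, -2]
over   -> [-2, -2, -2]
drop   -> [-2, -2]
*      -> [4]
negate -> [-4]
4      -> [-4, 4]
/      -> [-1]
-35    -> [-1, -35]
*      -> [35]
11     -> [35, 11]
/      -> [3]
negate -> [-3]

-3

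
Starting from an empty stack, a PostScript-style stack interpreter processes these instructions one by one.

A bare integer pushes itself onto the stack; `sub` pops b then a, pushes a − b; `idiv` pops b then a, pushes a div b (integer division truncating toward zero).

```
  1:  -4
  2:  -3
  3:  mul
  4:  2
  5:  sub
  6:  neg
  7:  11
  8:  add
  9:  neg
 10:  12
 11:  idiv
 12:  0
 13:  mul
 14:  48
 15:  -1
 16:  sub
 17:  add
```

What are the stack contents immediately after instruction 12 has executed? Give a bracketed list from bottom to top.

-4   -> [-4]
-3   -> [-4, -3]
mul  -> [12]
2    -> [12, 2]
sub  -> [10]
neg  -> [-10]
11   -> [-10, 11]
add  -> [1]
neg  -> [-1]
12   -> [-1, 12]
idiv -> [0]
0    -> [0, 0]

[0, 0]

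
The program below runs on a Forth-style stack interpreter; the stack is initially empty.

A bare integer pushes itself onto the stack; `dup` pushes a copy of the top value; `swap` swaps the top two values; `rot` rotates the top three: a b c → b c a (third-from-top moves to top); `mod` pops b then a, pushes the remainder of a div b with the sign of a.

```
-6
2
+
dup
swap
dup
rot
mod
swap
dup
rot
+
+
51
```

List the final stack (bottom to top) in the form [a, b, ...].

-6    [-6]
2     [-6, 2]
+     [-4]
dup   [-4, -4]
swap  [-4, -4]
dup   [-4, -4, -4]
rot   [-4, -4, -4]
mod   [-4, 0]
swap  [0, -4]
dup   [0, -4, -4]
rot   [-4, -4, 0]
+     [-4, -4]
+     [-8]
51    [-8, 51]

[-8, 51]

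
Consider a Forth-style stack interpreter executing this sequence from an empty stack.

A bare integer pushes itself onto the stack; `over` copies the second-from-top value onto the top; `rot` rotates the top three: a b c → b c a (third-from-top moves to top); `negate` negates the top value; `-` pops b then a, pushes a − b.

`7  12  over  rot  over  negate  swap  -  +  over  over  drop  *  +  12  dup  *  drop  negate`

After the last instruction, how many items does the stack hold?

7      : 7
12     : 7 12
over   : 7 12 7
rot    : 12 7 7
over   : 12 7 7 7
negate : 12 7 7 -7
swap   : 12 7 -7 7
-      : 12 7 -14
+      : 12 -7
over   : 12 -7 12
over   : 12 -7 12 -7
drop   : 12 -7 12
*      : 12 -84
+      : -72
12     : -72 12
dup    : -72 12 12
*      : -72 144
drop   : -72
negate : 72

1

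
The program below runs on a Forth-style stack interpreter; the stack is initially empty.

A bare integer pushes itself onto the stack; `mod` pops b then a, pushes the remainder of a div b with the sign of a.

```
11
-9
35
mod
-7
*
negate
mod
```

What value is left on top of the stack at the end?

11

11      11
-9      11 -9
35      11 -9 35
mod     11 -9
-7      11 -9 -7
*       11 63
negate  11 -63
mod     11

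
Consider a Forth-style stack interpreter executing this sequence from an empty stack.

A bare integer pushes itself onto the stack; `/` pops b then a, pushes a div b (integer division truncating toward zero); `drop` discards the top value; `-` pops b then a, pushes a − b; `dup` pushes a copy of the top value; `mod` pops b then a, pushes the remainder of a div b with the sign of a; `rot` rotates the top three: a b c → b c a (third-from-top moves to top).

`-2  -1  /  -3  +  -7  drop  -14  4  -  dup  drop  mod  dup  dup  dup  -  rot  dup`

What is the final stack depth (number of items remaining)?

-2   → [-2]
-1   → [-2, -1]
/    → [2]
-3   → [2, -3]
+    → [-1]
-7   → [-1, -7]
drop → [-1]
-14  → [-1, -14]
4    → [-1, -14, 4]
-    → [-1, -18]
dup  → [-1, -18, -18]
drop → [-1, -18]
mod  → [-1]
dup  → [-1, -1]
dup  → [-1, -1, -1]
dup  → [-1, -1, -1, -1]
-    → [-1, -1, 0]
rot  → [-1, 0, -1]
dup  → [-1, 0, -1, -1]

4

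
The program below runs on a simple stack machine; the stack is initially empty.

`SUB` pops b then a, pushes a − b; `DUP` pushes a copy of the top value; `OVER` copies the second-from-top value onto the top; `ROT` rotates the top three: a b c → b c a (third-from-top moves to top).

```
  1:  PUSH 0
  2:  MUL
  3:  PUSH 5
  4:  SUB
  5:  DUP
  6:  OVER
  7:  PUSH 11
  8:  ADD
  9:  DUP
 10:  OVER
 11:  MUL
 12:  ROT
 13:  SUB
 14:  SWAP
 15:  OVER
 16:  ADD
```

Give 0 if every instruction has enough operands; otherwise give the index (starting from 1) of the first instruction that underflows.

PUSH 0 -> [0]
MUL  — needs 2 operands, stack has 1 → underflow

2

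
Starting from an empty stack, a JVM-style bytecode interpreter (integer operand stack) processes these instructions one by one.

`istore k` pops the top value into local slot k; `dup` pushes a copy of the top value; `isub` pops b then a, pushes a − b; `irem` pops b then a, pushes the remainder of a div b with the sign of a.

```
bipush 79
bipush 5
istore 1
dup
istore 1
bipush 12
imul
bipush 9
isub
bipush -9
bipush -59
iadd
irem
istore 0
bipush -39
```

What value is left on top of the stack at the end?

bipush 79  → 79
bipush 5   → 79 5
istore 1   → 79
dup        → 79 79
istore 1   → 79
bipush 12  → 79 12
imul       → 948
bipush 9   → 948 9
isub       → 939
bipush -9  → 939 -9
bipush -59 → 939 -9 -59
iadd       → 939 -68
irem       → 55
istore 0   → (empty)
bipush -39 → -39

-39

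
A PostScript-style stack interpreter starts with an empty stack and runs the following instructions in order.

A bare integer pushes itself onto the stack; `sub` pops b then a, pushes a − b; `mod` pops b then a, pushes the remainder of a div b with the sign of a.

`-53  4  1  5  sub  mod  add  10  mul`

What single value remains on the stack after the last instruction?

-530

-53 -> [-53]
4   -> [-53, 4]
1   -> [-53, 4, 1]
5   -> [-53, 4, 1, 5]
sub -> [-53, 4, -4]
mod -> [-53, 0]
add -> [-53]
10  -> [-53, 10]
mul -> [-530]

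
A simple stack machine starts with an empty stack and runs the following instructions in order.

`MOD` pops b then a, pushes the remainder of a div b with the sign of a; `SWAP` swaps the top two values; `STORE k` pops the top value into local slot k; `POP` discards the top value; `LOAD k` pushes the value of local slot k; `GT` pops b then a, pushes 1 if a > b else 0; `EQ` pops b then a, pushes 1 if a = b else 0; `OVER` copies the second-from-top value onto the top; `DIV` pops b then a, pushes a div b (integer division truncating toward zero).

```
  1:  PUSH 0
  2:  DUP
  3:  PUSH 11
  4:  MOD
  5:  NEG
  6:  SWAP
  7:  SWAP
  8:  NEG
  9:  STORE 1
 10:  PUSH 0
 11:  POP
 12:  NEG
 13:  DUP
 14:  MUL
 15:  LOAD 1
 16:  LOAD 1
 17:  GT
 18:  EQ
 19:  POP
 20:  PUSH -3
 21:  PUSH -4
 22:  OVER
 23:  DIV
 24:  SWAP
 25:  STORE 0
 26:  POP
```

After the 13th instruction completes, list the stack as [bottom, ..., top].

PUSH 0   0
DUP      0 0
PUSH 11  0 0 11
MOD      0 0
NEG      0 0
SWAP     0 0
SWAP     0 0
NEG      0 0
STORE 1  0
PUSH 0   0 0
POP      0
NEG      0
DUP      0 0

[0, 0]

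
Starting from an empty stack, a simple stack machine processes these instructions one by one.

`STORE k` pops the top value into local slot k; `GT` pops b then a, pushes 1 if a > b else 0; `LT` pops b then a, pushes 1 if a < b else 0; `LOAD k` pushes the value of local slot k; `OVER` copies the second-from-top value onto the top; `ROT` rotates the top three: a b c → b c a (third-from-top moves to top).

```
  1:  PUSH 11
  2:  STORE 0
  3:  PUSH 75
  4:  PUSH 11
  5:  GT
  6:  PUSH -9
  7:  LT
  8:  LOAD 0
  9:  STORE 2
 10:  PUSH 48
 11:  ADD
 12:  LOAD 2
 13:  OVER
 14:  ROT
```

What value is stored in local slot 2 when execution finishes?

11

PUSH 11 -> [11]
STORE 0 -> []
PUSH 75 -> [75]
PUSH 11 -> [75, 11]
GT      -> [1]
PUSH -9 -> [1, -9]
LT      -> [0]
LOAD 0  -> [0, 11]
STORE 2 -> [0]
PUSH 48 -> [0, 48]
ADD     -> [48]
LOAD 2  -> [48, 11]
OVER    -> [48, 11, 48]
ROT     -> [11, 48, 48]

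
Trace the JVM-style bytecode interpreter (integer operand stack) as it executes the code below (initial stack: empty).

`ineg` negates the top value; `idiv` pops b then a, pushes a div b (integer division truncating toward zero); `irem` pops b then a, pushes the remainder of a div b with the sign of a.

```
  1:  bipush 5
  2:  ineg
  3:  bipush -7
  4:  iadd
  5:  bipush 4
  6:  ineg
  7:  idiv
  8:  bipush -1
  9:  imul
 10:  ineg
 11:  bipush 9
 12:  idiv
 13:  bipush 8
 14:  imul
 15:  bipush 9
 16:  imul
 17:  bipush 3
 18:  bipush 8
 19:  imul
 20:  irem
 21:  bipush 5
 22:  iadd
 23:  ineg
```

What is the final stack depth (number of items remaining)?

1

bipush 5  : 5
ineg      : -5
bipush -7 : -5 -7
iadd      : -12
bipush 4  : -12 4
ineg      : -12 -4
idiv      : 3
bipush -1 : 3 -1
imul      : -3
ineg      : 3
bipush 9  : 3 9
idiv      : 0
bipush 8  : 0 8
imul      : 0
bipush 9  : 0 9
imul      : 0
bipush 3  : 0 3
bipush 8  : 0 3 8
imul      : 0 24
irem      : 0
bipush 5  : 0 5
iadd      : 5
ineg      : -5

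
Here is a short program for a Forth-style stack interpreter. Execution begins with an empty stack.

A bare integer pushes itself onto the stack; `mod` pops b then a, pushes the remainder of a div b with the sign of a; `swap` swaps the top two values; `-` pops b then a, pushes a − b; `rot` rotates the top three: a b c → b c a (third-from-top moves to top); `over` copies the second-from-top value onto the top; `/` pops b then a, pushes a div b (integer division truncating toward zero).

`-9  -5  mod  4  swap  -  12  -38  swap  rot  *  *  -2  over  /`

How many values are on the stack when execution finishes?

2

-9    [-9]
-5    [-9, -5]
mod   [-4]
4     [-4, 4]
swap  [4, -4]
-     [8]
12    [8, 12]
-38   [8, 12, -38]
swap  [8, -38, 12]
rot   [-38, 12, 8]
*     [-38, 96]
*     [-3648]
-2    [-3648, -2]
over  [-3648, -2, -3648]
/     [-3648, 0]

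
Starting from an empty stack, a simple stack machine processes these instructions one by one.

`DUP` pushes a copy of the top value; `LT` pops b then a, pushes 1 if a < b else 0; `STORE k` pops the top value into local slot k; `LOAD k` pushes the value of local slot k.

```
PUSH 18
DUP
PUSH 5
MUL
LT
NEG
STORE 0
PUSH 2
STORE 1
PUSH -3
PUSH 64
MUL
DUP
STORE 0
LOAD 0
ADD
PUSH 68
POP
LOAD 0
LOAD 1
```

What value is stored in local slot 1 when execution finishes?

PUSH 18 : 18
DUP     : 18 18
PUSH 5  : 18 18 5
MUL     : 18 90
LT      : 1
NEG     : -1
STORE 0 : (empty)
PUSH 2  : 2
STORE 1 : (empty)
PUSH -3 : -3
PUSH 64 : -3 64
MUL     : -192
DUP     : -192 -192
STORE 0 : -192
LOAD 0  : -192 -192
ADD     : -384
PUSH 68 : -384 68
POP     : -384
LOAD 0  : -384 -192
LOAD 1  : -384 -192 2

2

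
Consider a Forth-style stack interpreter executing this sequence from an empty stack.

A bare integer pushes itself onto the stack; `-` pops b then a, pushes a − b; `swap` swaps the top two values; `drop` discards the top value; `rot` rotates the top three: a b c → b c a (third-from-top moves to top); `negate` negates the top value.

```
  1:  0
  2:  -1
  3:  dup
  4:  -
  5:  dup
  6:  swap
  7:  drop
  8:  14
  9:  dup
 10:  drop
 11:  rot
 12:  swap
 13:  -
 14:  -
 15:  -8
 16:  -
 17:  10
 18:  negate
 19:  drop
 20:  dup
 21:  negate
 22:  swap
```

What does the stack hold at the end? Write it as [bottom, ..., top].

[-22, 22]

0      : [0]
-1     : [0, -1]
dup    : [0, -1, -1]
-      : [0, 0]
dup    : [0, 0, 0]
swap   : [0, 0, 0]
drop   : [0, 0]
14     : [0, 0, 14]
dup    : [0, 0, 14, 14]
drop   : [0, 0, 14]
rot    : [0, 14, 0]
swap   : [0, 0, 14]
-      : [0, -14]
-      : [14]
-8     : [14, -8]
-      : [22]
10     : [22, 10]
negate : [22, -10]
drop   : [22]
dup    : [22, 22]
negate : [22, -22]
swap   : [-22, 22]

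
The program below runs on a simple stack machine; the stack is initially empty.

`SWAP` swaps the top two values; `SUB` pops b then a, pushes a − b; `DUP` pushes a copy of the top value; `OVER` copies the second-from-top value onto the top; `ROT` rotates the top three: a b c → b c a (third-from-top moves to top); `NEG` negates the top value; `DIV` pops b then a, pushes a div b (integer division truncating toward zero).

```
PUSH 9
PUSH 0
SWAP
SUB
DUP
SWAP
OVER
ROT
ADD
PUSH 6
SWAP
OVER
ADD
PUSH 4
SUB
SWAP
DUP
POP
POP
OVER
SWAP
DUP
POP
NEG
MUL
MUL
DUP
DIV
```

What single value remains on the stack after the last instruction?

PUSH 9  9
PUSH 0  9 0
SWAP    0 9
SUB     -9
DUP     -9 -9
SWAP    -9 -9
OVER    -9 -9 -9
ROT     -9 -9 -9
ADD     -9 -18
PUSH 6  -9 -18 6
SWAP    -9 6 -18
OVER    -9 6 -18 6
ADD     -9 6 -12
PUSH 4  -9 6 -12 4
SUB     -9 6 -16
SWAP    -9 -16 6
DUP     -9 -16 6 6
POP     -9 -16 6
POP     -9 -16
OVER    -9 -16 -9
SWAP    -9 -9 -16
DUP     -9 -9 -16 -16
POP     -9 -9 -16
NEG     -9 -9 16
MUL     -9 -144
MUL     1296
DUP     1296 1296
DIV     1

1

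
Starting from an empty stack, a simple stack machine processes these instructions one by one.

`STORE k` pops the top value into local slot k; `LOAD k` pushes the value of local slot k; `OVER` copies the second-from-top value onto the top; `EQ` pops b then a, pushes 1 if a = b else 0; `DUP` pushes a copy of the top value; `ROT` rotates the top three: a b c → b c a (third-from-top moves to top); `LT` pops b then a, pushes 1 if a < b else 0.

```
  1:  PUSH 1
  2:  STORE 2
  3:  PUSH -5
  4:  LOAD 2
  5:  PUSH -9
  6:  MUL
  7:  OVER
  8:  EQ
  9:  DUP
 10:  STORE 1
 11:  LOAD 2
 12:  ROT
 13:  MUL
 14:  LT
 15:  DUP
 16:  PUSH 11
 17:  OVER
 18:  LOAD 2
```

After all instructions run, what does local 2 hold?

1

PUSH 1  → 1
STORE 2 → (empty)
PUSH -5 → -5
LOAD 2  → -5 1
PUSH -9 → -5 1 -9
MUL     → -5 -9
OVER    → -5 -9 -5
EQ      → -5 0
DUP     → -5 0 0
STORE 1 → -5 0
LOAD 2  → -5 0 1
ROT     → 0 1 -5
MUL     → 0 -5
LT      → 0
DUP     → 0 0
PUSH 11 → 0 0 11
OVER    → 0 0 11 0
LOAD 2  → 0 0 11 0 1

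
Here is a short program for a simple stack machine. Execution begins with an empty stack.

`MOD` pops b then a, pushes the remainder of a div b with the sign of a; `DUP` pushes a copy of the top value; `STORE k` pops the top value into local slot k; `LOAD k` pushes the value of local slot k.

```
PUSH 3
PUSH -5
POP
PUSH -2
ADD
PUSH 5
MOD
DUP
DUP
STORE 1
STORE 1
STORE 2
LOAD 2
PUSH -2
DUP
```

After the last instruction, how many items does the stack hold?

PUSH 3  → [3]
PUSH -5 → [3, -5]
POP     → [3]
PUSH -2 → [3, -2]
ADD     → [1]
PUSH 5  → [1, 5]
MOD     → [1]
DUP     → [1, 1]
DUP     → [1, 1, 1]
STORE 1 → [1, 1]
STORE 1 → [1]
STORE 2 → []
LOAD 2  → [1]
PUSH -2 → [1, -2]
DUP     → [1, -2, -2]

3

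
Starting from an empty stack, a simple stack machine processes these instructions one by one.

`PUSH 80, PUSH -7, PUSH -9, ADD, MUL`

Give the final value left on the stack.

-1280

PUSH 80  80
PUSH -7  80 -7
PUSH -9  80 -7 -9
ADD      80 -16
MUL      -1280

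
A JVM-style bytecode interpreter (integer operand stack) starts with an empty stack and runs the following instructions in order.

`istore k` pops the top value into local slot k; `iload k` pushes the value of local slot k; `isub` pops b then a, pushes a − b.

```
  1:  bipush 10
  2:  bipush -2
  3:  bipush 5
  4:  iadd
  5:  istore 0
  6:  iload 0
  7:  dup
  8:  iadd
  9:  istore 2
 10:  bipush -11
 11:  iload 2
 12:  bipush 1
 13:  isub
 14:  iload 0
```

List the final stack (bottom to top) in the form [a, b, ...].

[10, -11, 5, 3]

bipush 10  -> [10]
bipush -2  -> [10, -2]
bipush 5   -> [10, -2, 5]
iadd       -> [10, 3]
istore 0   -> [10]
iload 0    -> [10, 3]
dup        -> [10, 3, 3]
iadd       -> [10, 6]
istore 2   -> [10]
bipush -11 -> [10, -11]
iload 2    -> [10, -11, 6]
bipush 1   -> [10, -11, 6, 1]
isub       -> [10, -11, 5]
iload 0    -> [10, -11, 5, 3]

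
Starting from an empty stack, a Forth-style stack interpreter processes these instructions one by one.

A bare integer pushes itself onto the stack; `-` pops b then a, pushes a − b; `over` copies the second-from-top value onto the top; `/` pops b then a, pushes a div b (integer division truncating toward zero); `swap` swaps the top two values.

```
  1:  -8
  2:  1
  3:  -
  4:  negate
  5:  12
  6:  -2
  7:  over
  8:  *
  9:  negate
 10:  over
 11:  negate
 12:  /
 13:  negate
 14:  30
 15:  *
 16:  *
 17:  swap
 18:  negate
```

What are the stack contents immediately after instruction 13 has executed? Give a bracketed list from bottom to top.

[9, 12, 2]

-8     -> [-8]
1      -> [-8, 1]
-      -> [-9]
negate -> [9]
12     -> [9, 12]
-2     -> [9, 12, -2]
over   -> [9, 12, -2, 12]
*      -> [9, 12, -24]
negate -> [9, 12, 24]
over   -> [9, 12, 24, 12]
negate -> [9, 12, 24, -12]
/      -> [9, 12, -2]
negate -> [9, 12, 2]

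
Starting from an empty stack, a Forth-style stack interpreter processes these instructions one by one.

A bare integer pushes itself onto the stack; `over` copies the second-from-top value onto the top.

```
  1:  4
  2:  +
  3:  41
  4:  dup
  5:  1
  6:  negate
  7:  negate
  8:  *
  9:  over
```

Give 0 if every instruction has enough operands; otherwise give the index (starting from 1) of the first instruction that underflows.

4 -> [4]
+  — needs 2 operands, stack has 1 → underflow

2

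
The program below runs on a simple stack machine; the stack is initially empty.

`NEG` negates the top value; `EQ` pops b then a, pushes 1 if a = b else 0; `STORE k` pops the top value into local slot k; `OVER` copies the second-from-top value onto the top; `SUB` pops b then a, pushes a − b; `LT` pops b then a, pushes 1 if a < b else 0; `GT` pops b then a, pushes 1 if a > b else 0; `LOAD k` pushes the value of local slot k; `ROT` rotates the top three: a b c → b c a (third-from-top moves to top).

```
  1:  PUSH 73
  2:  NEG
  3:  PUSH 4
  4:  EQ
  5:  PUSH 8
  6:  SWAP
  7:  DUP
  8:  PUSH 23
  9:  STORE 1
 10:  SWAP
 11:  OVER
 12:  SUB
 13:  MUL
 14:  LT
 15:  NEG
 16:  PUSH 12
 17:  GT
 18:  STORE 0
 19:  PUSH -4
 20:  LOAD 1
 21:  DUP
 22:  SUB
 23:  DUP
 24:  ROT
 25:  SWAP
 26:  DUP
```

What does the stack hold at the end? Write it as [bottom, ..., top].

PUSH 73 → 73
NEG     → -73
PUSH 4  → -73 4
EQ      → 0
PUSH 8  → 0 8
SWAP    → 8 0
DUP     → 8 0 0
PUSH 23 → 8 0 0 23
STORE 1 → 8 0 0
SWAP    → 8 0 0
OVER    → 8 0 0 0
SUB     → 8 0 0
MUL     → 8 0
LT      → 0
NEG     → 0
PUSH 12 → 0 12
GT      → 0
STORE 0 → (empty)
PUSH -4 → -4
LOAD 1  → -4 23
DUP     → -4 23 23
SUB     → -4 0
DUP     → -4 0 0
ROT     → 0 0 -4
SWAP    → 0 -4 0
DUP     → 0 -4 0 0

[0, -4, 0, 0]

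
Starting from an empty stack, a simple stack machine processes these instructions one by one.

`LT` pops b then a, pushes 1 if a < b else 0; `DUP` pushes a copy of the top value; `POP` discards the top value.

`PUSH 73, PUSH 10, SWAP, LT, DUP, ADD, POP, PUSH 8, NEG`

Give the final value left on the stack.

PUSH 73  [73]
PUSH 10  [73, 10]
SWAP     [10, 73]
LT       [1]
DUP      [1, 1]
ADD      [2]
POP      []
PUSH 8   [8]
NEG      [-8]

-8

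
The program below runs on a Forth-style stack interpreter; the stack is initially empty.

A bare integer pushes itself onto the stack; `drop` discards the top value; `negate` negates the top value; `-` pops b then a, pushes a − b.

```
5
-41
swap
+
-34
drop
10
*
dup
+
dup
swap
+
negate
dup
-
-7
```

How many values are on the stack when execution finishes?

5      -> [5]
-41    -> [5, -41]
swap   -> [-41, 5]
+      -> [-36]
-34    -> [-36, -34]
drop   -> [-36]
10     -> [-36, 10]
*      -> [-360]
dup    -> [-360, -360]
+      -> [-720]
dup    -> [-720, -720]
swap   -> [-720, -720]
+      -> [-1440]
negate -> [1440]
dup    -> [1440, 1440]
-      -> [0]
-7     -> [0, -7]

2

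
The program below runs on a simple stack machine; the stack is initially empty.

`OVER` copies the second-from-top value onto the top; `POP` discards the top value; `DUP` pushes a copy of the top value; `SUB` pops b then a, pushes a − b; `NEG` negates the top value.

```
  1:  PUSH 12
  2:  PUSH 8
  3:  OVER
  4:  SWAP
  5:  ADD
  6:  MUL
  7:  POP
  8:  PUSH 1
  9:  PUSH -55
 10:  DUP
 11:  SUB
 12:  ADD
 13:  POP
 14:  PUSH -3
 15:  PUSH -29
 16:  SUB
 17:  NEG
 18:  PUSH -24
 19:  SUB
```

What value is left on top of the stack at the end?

-2

PUSH 12   [12]
PUSH 8    [12, 8]
OVER      [12, 8, 12]
SWAP      [12, 12, 8]
ADD       [12, 20]
MUL       [240]
POP       []
PUSH 1    [1]
PUSH -55  [1, -55]
DUP       [1, -55, -55]
SUB       [1, 0]
ADD       [1]
POP       []
PUSH -3   [-3]
PUSH -29  [-3, -29]
SUB       [26]
NEG       [-26]
PUSH -24  [-26, -24]
SUB       [-2]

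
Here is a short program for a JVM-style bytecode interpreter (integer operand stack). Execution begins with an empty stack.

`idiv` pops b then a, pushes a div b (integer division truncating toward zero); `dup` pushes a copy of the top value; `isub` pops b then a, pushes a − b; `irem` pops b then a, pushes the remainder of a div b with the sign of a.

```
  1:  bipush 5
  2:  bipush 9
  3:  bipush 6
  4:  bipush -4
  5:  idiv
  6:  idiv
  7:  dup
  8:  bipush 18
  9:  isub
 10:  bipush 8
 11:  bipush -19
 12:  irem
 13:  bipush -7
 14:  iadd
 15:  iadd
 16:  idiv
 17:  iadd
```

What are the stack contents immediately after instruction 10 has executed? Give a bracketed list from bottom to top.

bipush 5  -> [5]
bipush 9  -> [5, 9]
bipush 6  -> [5, 9, 6]
bipush -4 -> [5, 9, 6, -4]
idiv      -> [5, 9, -1]
idiv      -> [5, -9]
dup       -> [5, -9, -9]
bipush 18 -> [5, -9, -9, 18]
isub      -> [5, -9, -27]
bipush 8  -> [5, -9, -27, 8]

[5, -9, -27, 8]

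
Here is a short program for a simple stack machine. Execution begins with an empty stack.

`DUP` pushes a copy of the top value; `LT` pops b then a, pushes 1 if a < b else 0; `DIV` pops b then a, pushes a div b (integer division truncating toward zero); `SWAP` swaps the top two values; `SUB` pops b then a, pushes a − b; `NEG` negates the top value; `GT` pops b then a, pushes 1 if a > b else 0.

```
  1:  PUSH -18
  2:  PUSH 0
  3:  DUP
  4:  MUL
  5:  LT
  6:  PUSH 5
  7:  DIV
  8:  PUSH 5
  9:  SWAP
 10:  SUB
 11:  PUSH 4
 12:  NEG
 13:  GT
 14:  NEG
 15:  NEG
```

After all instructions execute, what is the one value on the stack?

PUSH -18 -> [-18]
PUSH 0   -> [-18, 0]
DUP      -> [-18, 0, 0]
MUL      -> [-18, 0]
LT       -> [1]
PUSH 5   -> [1, 5]
DIV      -> [0]
PUSH 5   -> [0, 5]
SWAP     -> [5, 0]
SUB      -> [5]
PUSH 4   -> [5, 4]
NEG      -> [5, -4]
GT       -> [1]
NEG      -> [-1]
NEG      -> [1]

1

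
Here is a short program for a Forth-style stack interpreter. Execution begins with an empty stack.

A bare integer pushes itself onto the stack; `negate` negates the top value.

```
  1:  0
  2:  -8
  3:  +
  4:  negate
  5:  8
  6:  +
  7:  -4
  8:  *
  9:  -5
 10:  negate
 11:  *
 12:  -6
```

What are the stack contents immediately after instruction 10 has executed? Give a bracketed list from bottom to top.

0      → [0]
-8     → [0, -8]
+      → [-8]
negate → [8]
8      → [8, 8]
+      → [16]
-4     → [16, -4]
*      → [-64]
-5     → [-64, -5]
negate → [-64, 5]

[-64, 5]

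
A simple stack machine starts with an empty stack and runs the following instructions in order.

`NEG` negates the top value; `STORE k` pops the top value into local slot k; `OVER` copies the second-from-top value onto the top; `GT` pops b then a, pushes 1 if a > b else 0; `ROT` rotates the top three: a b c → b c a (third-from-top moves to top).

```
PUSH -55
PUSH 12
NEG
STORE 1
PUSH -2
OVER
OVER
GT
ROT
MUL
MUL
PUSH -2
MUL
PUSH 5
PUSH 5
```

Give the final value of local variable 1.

-12

PUSH -55 -> [-55]
PUSH 12  -> [-55, 12]
NEG      -> [-55, -12]
STORE 1  -> [-55]
PUSH -2  -> [-55, -2]
OVER     -> [-55, -2, -55]
OVER     -> [-55, -2, -55, -2]
GT       -> [-55, -2, 0]
ROT      -> [-2, 0, -55]
MUL      -> [-2, 0]
MUL      -> [0]
PUSH -2  -> [0, -2]
MUL      -> [0]
PUSH 5   -> [0, 5]
PUSH 5   -> [0, 5, 5]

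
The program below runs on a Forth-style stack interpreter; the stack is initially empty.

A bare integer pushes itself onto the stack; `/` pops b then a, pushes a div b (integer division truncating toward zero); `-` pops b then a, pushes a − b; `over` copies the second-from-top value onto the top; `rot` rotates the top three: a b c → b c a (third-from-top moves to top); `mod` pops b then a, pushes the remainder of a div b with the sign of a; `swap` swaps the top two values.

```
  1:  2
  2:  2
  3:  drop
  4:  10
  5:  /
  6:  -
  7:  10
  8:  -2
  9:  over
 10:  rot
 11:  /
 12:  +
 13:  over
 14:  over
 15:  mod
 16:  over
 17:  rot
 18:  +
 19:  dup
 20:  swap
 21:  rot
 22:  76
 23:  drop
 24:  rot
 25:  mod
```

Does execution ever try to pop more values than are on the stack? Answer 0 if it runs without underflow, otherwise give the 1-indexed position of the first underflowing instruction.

2    : 2
2    : 2 2
drop : 2
10   : 2 10
/    : 0
-  — needs 2 operands, stack has 1 → underflow

6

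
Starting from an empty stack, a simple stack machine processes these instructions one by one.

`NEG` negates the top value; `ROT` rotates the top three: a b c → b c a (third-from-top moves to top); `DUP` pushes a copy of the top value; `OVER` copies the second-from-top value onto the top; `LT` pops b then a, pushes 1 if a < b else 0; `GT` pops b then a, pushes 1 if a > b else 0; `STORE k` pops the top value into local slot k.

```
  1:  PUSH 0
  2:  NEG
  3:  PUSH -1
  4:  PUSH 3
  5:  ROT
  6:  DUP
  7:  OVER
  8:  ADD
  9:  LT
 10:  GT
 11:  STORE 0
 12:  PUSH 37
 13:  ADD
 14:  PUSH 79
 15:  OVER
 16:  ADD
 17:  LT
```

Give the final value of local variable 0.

1

PUSH 0  → [0]
NEG     → [0]
PUSH -1 → [0, -1]
PUSH 3  → [0, -1, 3]
ROT     → [-1, 3, 0]
DUP     → [-1, 3, 0, 0]
OVER    → [-1, 3, 0, 0, 0]
ADD     → [-1, 3, 0, 0]
LT      → [-1, 3, 0]
GT      → [-1, 1]
STORE 0 → [-1]
PUSH 37 → [-1, 37]
ADD     → [36]
PUSH 79 → [36, 79]
OVER    → [36, 79, 36]
ADD     → [36, 115]
LT      → [1]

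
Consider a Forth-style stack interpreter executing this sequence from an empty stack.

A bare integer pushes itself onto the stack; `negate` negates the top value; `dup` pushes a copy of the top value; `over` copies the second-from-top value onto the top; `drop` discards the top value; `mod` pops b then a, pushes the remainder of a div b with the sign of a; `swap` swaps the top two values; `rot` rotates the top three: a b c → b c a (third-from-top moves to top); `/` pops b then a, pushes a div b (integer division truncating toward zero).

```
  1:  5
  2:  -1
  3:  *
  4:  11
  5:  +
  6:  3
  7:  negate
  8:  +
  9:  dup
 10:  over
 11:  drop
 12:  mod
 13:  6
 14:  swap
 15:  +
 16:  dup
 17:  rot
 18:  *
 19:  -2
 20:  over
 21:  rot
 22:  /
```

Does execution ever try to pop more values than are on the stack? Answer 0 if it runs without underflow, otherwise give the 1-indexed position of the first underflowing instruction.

17

5      → [5]
-1     → [5, -1]
*      → [-5]
11     → [-5, 11]
+      → [6]
3      → [6, 3]
negate → [6, -3]
+      → [3]
dup    → [3, 3]
over   → [3, 3, 3]
drop   → [3, 3]
mod    → [0]
6      → [0, 6]
swap   → [6, 0]
+      → [6]
dup    → [6, 6]
rot  — needs 3 operands, stack has 2 → underflow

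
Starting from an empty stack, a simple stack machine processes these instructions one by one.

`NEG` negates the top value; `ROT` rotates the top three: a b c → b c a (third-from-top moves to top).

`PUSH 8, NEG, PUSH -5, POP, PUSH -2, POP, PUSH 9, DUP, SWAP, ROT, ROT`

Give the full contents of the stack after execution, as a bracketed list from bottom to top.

[9, -8, 9]

PUSH 8  : [8]
NEG     : [-8]
PUSH -5 : [-8, -5]
POP     : [-8]
PUSH -2 : [-8, -2]
POP     : [-8]
PUSH 9  : [-8, 9]
DUP     : [-8, 9, 9]
SWAP    : [-8, 9, 9]
ROT     : [9, 9, -8]
ROT     : [9, -8, 9]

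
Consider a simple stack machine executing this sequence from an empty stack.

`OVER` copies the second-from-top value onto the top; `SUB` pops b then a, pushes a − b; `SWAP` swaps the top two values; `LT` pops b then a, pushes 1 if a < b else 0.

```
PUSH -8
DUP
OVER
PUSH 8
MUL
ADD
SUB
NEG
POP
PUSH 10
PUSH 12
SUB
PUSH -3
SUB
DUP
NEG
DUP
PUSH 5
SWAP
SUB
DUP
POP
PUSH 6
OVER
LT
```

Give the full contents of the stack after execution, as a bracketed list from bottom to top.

[1, -1, 6, 0]

PUSH -8 -> -8
DUP     -> -8 -8
OVER    -> -8 -8 -8
PUSH 8  -> -8 -8 -8 8
MUL     -> -8 -8 -64
ADD     -> -8 -72
SUB     -> 64
NEG     -> -64
POP     -> (empty)
PUSH 10 -> 10
PUSH 12 -> 10 12
SUB     -> -2
PUSH -3 -> -2 -3
SUB     -> 1
DUP     -> 1 1
NEG     -> 1 -1
DUP     -> 1 -1 -1
PUSH 5  -> 1 -1 -1 5
SWAP    -> 1 -1 5 -1
SUB     -> 1 -1 6
DUP     -> 1 -1 6 6
POP     -> 1 -1 6
PUSH 6  -> 1 -1 6 6
OVER    -> 1 -1 6 6 6
LT      -> 1 -1 6 0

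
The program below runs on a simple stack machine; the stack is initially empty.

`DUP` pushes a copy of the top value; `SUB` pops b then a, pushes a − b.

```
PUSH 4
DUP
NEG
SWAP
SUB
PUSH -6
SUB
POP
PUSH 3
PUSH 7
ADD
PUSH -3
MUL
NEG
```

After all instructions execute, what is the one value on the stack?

30

PUSH 4  → [4]
DUP     → [4, 4]
NEG     → [4, -4]
SWAP    → [-4, 4]
SUB     → [-8]
PUSH -6 → [-8, -6]
SUB     → [-2]
POP     → []
PUSH 3  → [3]
PUSH 7  → [3, 7]
ADD     → [10]
PUSH -3 → [10, -3]
MUL     → [-30]
NEG     → [30]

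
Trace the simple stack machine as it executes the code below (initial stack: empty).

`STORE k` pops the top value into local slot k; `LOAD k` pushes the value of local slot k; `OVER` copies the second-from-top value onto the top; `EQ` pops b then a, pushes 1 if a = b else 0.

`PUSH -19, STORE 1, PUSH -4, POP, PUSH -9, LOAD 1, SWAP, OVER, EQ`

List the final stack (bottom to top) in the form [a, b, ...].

PUSH -19 : -19
STORE 1  : (empty)
PUSH -4  : -4
POP      : (empty)
PUSH -9  : -9
LOAD 1   : -9 -19
SWAP     : -19 -9
OVER     : -19 -9 -19
EQ       : -19 0

[-19, 0]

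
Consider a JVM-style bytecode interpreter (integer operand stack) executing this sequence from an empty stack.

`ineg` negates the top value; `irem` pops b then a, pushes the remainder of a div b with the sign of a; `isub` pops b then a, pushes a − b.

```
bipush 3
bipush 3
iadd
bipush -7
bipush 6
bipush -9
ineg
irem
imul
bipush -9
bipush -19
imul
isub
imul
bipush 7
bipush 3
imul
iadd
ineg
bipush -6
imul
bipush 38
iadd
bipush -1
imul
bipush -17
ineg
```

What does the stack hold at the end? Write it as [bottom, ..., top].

[7504, 17]

bipush 3   -> 3
bipush 3   -> 3 3
iadd       -> 6
bipush -7  -> 6 -7
bipush 6   -> 6 -7 6
bipush -9  -> 6 -7 6 -9
ineg       -> 6 -7 6 9
irem       -> 6 -7 6
imul       -> 6 -42
bipush -9  -> 6 -42 -9
bipush -19 -> 6 -42 -9 -19
imul       -> 6 -42 171
isub       -> 6 -213
imul       -> -1278
bipush 7   -> -1278 7
bipush 3   -> -1278 7 3
imul       -> -1278 21
iadd       -> -1257
ineg       -> 1257
bipush -6  -> 1257 -6
imul       -> -7542
bipush 38  -> -7542 38
iadd       -> -7504
bipush -1  -> -7504 -1
imul       -> 7504
bipush -17 -> 7504 -17
ineg       -> 7504 17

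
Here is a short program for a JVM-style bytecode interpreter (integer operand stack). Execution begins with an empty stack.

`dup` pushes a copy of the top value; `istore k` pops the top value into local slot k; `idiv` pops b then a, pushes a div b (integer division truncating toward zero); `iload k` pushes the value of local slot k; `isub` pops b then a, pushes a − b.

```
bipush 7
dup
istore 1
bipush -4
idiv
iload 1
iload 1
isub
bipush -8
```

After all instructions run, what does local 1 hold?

7

bipush 7  → 7
dup       → 7 7
istore 1  → 7
bipush -4 → 7 -4
idiv      → -1
iload 1   → -1 7
iload 1   → -1 7 7
isub      → -1 0
bipush -8 → -1 0 -8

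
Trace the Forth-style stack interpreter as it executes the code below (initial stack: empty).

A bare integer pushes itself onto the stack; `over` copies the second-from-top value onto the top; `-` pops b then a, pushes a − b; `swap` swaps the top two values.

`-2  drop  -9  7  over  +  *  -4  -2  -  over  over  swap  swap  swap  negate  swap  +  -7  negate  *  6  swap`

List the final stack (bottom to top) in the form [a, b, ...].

-2     → -2
drop   → (empty)
-9     → -9
7      → -9 7
over   → -9 7 -9
+      → -9 -2
*      → 18
-4     → 18 -4
-2     → 18 -4 -2
-      → 18 -2
over   → 18 -2 18
over   → 18 -2 18 -2
swap   → 18 -2 -2 18
swap   → 18 -2 18 -2
swap   → 18 -2 -2 18
negate → 18 -2 -2 -18
swap   → 18 -2 -18 -2
+      → 18 -2 -20
-7     → 18 -2 -20 -7
negate → 18 -2 -20 7
*      → 18 -2 -140
6      → 18 -2 -140 6
swap   → 18 -2 6 -140

[18, -2, 6, -140]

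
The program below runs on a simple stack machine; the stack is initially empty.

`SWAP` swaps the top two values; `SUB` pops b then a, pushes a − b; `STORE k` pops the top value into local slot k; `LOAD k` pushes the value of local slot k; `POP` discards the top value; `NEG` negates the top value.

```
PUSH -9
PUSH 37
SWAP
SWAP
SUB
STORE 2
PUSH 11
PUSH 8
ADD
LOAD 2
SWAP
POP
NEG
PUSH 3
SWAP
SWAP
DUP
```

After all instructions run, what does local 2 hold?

PUSH -9 -> -9
PUSH 37 -> -9 37
SWAP    -> 37 -9
SWAP    -> -9 37
SUB     -> -46
STORE 2 -> (empty)
PUSH 11 -> 11
PUSH 8  -> 11 8
ADD     -> 19
LOAD 2  -> 19 -46
SWAP    -> -46 19
POP     -> -46
NEG     -> 46
PUSH 3  -> 46 3
SWAP    -> 3 46
SWAP    -> 46 3
DUP     -> 46 3 3

-46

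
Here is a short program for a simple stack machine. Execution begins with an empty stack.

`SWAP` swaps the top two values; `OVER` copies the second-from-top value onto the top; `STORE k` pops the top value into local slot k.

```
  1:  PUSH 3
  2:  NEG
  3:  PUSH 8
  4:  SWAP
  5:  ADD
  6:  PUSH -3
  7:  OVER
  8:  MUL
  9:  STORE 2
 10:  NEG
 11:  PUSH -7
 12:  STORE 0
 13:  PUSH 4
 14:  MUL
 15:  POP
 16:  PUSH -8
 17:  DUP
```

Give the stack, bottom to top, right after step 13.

PUSH 3  → 3
NEG     → -3
PUSH 8  → -3 8
SWAP    → 8 -3
ADD     → 5
PUSH -3 → 5 -3
OVER    → 5 -3 5
MUL     → 5 -15
STORE 2 → 5
NEG     → -5
PUSH -7 → -5 -7
STORE 0 → -5
PUSH 4  → -5 4

[-5, 4]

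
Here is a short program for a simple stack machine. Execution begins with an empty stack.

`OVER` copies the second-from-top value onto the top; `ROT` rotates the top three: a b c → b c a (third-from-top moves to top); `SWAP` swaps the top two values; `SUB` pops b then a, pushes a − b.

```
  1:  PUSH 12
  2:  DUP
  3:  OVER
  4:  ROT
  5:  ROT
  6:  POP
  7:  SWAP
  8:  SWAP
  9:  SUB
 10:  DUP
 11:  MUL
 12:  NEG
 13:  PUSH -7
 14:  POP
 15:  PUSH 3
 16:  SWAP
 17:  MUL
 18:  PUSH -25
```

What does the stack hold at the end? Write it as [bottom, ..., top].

[0, -25]

PUSH 12  -> [12]
DUP      -> [12, 12]
OVER     -> [12, 12, 12]
ROT      -> [12, 12, 12]
ROT      -> [12, 12, 12]
POP      -> [12, 12]
SWAP     -> [12, 12]
SWAP     -> [12, 12]
SUB      -> [0]
DUP      -> [0, 0]
MUL      -> [0]
NEG      -> [0]
PUSH -7  -> [0, -7]
POP      -> [0]
PUSH 3   -> [0, 3]
SWAP     -> [3, 0]
MUL      -> [0]
PUSH -25 -> [0, -25]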